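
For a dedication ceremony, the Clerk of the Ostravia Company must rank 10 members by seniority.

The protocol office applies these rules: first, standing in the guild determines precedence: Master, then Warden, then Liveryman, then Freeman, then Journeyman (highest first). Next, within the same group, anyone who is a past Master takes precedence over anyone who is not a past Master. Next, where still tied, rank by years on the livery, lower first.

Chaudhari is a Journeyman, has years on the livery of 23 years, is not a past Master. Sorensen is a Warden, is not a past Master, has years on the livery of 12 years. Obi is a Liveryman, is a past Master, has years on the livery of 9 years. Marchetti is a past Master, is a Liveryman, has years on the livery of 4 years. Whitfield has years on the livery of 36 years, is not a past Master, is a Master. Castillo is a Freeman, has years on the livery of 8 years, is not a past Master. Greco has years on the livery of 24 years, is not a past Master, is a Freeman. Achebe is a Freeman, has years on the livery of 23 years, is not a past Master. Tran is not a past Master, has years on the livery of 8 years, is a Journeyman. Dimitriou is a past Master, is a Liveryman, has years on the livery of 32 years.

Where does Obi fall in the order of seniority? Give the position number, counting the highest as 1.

By standing in the guild: Whitfield (Master); then Sorensen (Warden); then Marchetti, Obi and Dimitriou (Liveryman); then Castillo, Achebe and Greco (Freeman); then Tran and Chaudhari (Journeyman).
Marchetti, Obi and Dimitriou are each a past Master, so the next rule applies.
Among Marchetti, Obi and Dimitriou, by years on the livery (lower first): Marchetti (4 years) before Obi (9 years) before Dimitriou (32 years).
Castillo, Achebe and Greco are each not a past Master, so the next rule applies.
Among Castillo, Achebe and Greco, by years on the livery (lower first): Castillo (8 years) before Achebe (23 years) before Greco (24 years).
Tran and Chaudhari are each not a past Master, so the next rule applies.
Among Tran and Chaudhari, by years on the livery (lower first): Tran (8 years) before Chaudhari (23 years).
Order: Whitfield, Sorensen, Marchetti, Obi, Dimitriou, Castillo, Achebe, Greco, Tran, Chaudhari. So position 4.

4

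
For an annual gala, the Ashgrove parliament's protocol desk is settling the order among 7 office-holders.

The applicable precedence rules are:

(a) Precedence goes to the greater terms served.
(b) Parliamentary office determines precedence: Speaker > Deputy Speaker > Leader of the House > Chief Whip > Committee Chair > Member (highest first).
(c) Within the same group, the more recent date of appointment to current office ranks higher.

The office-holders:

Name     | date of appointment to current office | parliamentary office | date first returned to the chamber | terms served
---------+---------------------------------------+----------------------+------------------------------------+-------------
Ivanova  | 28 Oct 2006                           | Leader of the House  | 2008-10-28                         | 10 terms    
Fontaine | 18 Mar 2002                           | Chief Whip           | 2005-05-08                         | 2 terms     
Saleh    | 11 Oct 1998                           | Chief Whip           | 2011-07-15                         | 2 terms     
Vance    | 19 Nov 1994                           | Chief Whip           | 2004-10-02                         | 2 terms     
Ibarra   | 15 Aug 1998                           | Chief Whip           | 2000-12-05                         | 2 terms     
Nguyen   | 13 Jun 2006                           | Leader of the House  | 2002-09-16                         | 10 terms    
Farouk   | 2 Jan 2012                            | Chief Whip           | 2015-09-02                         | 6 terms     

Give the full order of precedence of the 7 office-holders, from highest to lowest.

Ivanova, Nguyen, Farouk, Fontaine, Saleh, Ibarra, Vance

By terms served (higher first): Ivanova and Nguyen (both 10 terms); then Farouk (6 terms); then Fontaine, Saleh, Ibarra and Vance (each 2 terms).
Ivanova and Nguyen are each Leader of the House, so the next rule applies.
Among Ivanova and Nguyen, by date of appointment to current office (later first): Ivanova (28 Oct 2006) before Nguyen (13 Jun 2006).
Fontaine, Saleh, Ibarra and Vance are each Chief Whip, so the next rule applies.
Among Fontaine, Saleh, Ibarra and Vance, by date of appointment to current office (later first): Fontaine (18 Mar 2002) before Saleh (11 Oct 1998) before Ibarra (15 Aug 1998) before Vance (19 Nov 1994).
Full order: Ivanova, Nguyen, Farouk, Fontaine, Saleh, Ibarra, Vance.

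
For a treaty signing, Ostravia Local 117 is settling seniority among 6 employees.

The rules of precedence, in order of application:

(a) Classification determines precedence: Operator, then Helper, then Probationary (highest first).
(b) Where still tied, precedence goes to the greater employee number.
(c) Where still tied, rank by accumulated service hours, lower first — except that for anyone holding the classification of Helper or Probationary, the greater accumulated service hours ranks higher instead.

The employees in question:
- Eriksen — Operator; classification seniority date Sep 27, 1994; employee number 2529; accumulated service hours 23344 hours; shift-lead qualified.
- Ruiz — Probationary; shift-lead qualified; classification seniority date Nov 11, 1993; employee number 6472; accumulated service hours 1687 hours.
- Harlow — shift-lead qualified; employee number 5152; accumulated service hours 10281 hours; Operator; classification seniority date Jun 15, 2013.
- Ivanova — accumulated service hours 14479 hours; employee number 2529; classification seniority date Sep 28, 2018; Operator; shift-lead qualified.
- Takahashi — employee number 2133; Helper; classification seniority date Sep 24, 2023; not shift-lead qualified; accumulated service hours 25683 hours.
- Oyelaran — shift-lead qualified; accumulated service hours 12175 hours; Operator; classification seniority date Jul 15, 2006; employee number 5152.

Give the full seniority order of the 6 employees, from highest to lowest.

By classification: Harlow, Oyelaran, Ivanova and Eriksen (Operator); then Takahashi (Helper); then Ruiz (Probationary).
Among Harlow, Oyelaran, Ivanova and Eriksen, by employee number (higher first): Harlow and Oyelaran (5152) before Ivanova and Eriksen (2529).
Among Harlow and Oyelaran, by accumulated service hours (lower first): Harlow (10281 hours) before Oyelaran (12175 hours).
Among Ivanova and Eriksen, by accumulated service hours (lower first): Ivanova (14479 hours) before Eriksen (23344 hours).
Full order: Harlow, Oyelaran, Ivanova, Eriksen, Takahashi, Ruiz.

Harlow, Oyelaran, Ivanova, Eriksen, Takahashi, Ruiz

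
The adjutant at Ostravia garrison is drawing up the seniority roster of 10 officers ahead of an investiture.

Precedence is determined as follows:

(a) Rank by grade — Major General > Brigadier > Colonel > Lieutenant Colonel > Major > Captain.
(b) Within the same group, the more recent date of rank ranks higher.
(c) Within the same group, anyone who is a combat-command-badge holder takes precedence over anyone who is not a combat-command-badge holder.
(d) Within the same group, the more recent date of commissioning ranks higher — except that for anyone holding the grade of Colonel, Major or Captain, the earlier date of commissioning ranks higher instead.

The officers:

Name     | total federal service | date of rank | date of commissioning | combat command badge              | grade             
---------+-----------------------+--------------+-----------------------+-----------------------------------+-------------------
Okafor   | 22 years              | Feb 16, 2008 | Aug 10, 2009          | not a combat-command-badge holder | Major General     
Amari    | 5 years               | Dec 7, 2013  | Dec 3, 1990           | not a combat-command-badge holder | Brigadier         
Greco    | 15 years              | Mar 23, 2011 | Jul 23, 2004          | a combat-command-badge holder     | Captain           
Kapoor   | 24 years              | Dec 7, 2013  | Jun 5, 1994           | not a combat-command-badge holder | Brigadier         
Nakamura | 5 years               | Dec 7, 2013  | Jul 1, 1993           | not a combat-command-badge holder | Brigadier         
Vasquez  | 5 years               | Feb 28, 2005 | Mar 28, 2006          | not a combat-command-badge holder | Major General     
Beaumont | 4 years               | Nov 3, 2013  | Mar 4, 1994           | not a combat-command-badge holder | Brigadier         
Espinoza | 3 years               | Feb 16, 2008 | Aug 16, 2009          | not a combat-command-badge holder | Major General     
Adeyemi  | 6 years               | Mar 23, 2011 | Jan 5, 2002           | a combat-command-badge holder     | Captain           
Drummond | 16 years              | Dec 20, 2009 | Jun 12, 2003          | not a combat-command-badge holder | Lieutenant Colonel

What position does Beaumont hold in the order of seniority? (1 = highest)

By grade: Espinoza, Okafor and Vasquez (Major General); then Kapoor, Nakamura, Amari and Beaumont (Brigadier); then Drummond (Lieutenant Colonel); then Adeyemi and Greco (Captain).
Among Espinoza, Okafor and Vasquez, by date of rank (later first): Espinoza and Okafor (Feb 16, 2008) before Vasquez (Feb 28, 2005).
Espinoza and Okafor are each not a combat-command-badge holder, so the next rule applies.
Among Espinoza and Okafor, by date of commissioning (later first): Espinoza (Aug 16, 2009) before Okafor (Aug 10, 2009).
Among Kapoor, Nakamura, Amari and Beaumont, by date of rank (later first): Kapoor, Nakamura and Amari (Dec 7, 2013) before Beaumont (Nov 3, 2013).
Kapoor, Nakamura and Amari are each not a combat-command-badge holder, so the next rule applies.
Among Kapoor, Nakamura and Amari, by date of commissioning (later first): Kapoor (Jun 5, 1994) before Nakamura (Jul 1, 1993) before Amari (Dec 3, 1990).
Adeyemi and Greco both have date of rank Mar 23, 2011, so the next rule applies.
Adeyemi and Greco are each a combat-command-badge holder, so the next rule applies.
Among Adeyemi and Greco, by date of commissioning (earlier first) (reversed rule for this group): Adeyemi (Jan 5, 2002) before Greco (Jul 23, 2004).
Order: Espinoza, Okafor, Vasquez, Kapoor, Nakamura, Amari, Beaumont, Drummond, Adeyemi, Greco. So position 7.

7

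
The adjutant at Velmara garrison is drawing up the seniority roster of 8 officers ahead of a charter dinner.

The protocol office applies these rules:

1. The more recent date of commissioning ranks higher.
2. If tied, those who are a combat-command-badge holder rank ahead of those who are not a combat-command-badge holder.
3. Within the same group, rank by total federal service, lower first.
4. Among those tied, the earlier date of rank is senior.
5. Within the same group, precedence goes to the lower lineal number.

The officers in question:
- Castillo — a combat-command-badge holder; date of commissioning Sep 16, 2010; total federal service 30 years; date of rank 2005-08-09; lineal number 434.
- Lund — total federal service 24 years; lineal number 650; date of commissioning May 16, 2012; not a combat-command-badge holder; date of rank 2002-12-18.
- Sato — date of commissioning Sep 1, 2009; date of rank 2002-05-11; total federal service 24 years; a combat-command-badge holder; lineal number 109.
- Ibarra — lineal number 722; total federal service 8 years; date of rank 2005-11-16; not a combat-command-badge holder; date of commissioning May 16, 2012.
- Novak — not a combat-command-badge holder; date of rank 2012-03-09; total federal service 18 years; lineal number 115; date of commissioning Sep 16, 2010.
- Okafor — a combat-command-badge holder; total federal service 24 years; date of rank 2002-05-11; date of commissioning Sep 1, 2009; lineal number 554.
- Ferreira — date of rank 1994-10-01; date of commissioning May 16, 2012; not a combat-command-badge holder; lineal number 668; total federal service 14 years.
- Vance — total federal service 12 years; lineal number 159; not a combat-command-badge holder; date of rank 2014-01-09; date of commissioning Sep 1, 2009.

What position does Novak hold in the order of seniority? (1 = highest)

5

By date of commissioning (later first): Ibarra, Ferreira and Lund (each May 16, 2012); then Castillo and Novak (both Sep 16, 2010); then Sato, Okafor and Vance (each Sep 1, 2009).
Ibarra, Ferreira and Lund are each not a combat-command-badge holder, so the next rule applies.
Among Ibarra, Ferreira and Lund, by total federal service (lower first): Ibarra (8 years) before Ferreira (14 years) before Lund (24 years).
Among Castillo and Novak, a combat-command-badge holder before not a combat-command-badge holder: Castillo (a combat-command-badge holder) before Novak (not a combat-command-badge holder).
Among Sato, Okafor and Vance, a combat-command-badge holder before not a combat-command-badge holder: Sato and Okafor (a combat-command-badge holder) before Vance (not a combat-command-badge holder).
Sato and Okafor both have total federal service 24 years, so the next rule applies.
Sato and Okafor both have date of rank 2002-05-11, so the next rule applies.
Among Sato and Okafor, by lineal number (lower first): Sato (109) before Okafor (554).
Order: Ibarra, Ferreira, Lund, Castillo, Novak, Sato, Okafor, Vance. So position 5.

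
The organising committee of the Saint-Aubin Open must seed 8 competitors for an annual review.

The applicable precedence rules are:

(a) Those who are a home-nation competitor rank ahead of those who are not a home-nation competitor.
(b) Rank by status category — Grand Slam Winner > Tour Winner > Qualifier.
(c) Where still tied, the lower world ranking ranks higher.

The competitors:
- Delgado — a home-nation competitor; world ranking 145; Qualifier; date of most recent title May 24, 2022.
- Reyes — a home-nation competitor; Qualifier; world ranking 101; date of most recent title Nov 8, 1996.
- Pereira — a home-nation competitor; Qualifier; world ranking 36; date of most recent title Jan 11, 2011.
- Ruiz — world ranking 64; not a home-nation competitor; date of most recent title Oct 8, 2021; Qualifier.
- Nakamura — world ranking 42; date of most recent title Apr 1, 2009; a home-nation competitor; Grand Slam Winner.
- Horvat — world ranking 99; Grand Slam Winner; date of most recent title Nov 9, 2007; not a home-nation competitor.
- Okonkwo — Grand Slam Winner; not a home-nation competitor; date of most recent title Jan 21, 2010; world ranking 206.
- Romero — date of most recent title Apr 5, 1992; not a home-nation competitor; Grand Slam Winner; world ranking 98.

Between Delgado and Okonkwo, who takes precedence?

Delgado

By the first rule: Nakamura, Pereira, Reyes and Delgado (each a home-nation competitor); then Romero, Horvat, Okonkwo and Ruiz (each not a home-nation competitor).
Among Nakamura, Pereira, Reyes and Delgado, by status category: Nakamura (Grand Slam Winner) before Pereira, Reyes and Delgado (Qualifier).
Among Pereira, Reyes and Delgado, by world ranking (lower first): Pereira (36) before Reyes (101) before Delgado (145).
Among Romero, Horvat, Okonkwo and Ruiz, by status category: Romero, Horvat and Okonkwo (Grand Slam Winner) before Ruiz (Qualifier).
Among Romero, Horvat and Okonkwo, by world ranking (lower first): Romero (98) before Horvat (99) before Okonkwo (206).
So Delgado takes precedence.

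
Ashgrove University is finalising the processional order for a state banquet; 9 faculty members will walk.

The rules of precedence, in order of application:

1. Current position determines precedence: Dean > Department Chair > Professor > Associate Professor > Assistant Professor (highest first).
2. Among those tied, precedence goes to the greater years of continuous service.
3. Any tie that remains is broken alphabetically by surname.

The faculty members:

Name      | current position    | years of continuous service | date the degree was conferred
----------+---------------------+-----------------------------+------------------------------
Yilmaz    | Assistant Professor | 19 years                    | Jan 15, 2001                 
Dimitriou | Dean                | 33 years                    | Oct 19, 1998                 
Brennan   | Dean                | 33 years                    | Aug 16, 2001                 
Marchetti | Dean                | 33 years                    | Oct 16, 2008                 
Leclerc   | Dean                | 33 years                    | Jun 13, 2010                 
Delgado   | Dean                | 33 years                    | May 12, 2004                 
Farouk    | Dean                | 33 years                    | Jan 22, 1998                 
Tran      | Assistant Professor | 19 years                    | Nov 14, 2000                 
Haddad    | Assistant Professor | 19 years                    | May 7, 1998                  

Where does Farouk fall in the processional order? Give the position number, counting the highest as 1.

By current position: Brennan, Delgado, Dimitriou, Farouk, Leclerc and Marchetti (Dean); then Haddad, Tran and Yilmaz (Assistant Professor).
Brennan, Delgado, Dimitriou, Farouk, Leclerc and Marchetti all have years of continuous service 33 years, so the next rule applies.
Among Brennan, Delgado, Dimitriou, Farouk, Leclerc and Marchetti, alphabetically by surname: Brennan before Delgado before Dimitriou before Farouk before Leclerc before Marchetti.
Haddad, Tran and Yilmaz all have years of continuous service 19 years, so the next rule applies.
Among Haddad, Tran and Yilmaz, alphabetically by surname: Haddad before Tran before Yilmaz.
Order: Brennan, Delgado, Dimitriou, Farouk, Leclerc, Marchetti, Haddad, Tran, Yilmaz. So position 4.

4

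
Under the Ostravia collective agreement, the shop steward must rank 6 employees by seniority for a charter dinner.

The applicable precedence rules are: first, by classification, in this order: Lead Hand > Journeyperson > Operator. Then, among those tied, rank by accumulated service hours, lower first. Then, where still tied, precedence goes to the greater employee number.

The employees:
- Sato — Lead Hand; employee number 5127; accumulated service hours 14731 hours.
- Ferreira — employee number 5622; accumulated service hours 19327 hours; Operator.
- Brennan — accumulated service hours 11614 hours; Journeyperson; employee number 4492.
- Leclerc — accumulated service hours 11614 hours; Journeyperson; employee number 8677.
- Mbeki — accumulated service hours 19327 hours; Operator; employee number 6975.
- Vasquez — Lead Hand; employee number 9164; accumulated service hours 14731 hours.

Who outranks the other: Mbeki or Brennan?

By classification: Vasquez and Sato (Lead Hand); then Leclerc and Brennan (Journeyperson); then Mbeki and Ferreira (Operator).
Vasquez and Sato both have accumulated service hours 14731 hours, so the next rule applies.
Among Vasquez and Sato, by employee number (higher first): Vasquez (9164) before Sato (5127).
Leclerc and Brennan both have accumulated service hours 11614 hours, so the next rule applies.
Among Leclerc and Brennan, by employee number (higher first): Leclerc (8677) before Brennan (4492).
Mbeki and Ferreira both have accumulated service hours 19327 hours, so the next rule applies.
Among Mbeki and Ferreira, by employee number (higher first): Mbeki (6975) before Ferreira (5622).
So Brennan takes precedence.

Brennan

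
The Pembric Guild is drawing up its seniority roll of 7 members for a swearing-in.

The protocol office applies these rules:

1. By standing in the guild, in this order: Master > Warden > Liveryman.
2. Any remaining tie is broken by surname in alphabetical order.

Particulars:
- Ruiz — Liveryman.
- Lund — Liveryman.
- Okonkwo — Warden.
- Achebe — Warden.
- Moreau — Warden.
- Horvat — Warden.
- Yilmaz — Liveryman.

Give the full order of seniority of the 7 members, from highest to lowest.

By standing in the guild: Achebe, Horvat, Moreau and Okonkwo (Warden); then Lund, Ruiz and Yilmaz (Liveryman).
Among Achebe, Horvat, Moreau and Okonkwo, alphabetically by surname: Achebe before Horvat before Moreau before Okonkwo.
Among Lund, Ruiz and Yilmaz, alphabetically by surname: Lund before Ruiz before Yilmaz.
Full order: Achebe, Horvat, Moreau, Okonkwo, Lund, Ruiz, Yilmaz.

Achebe, Horvat, Moreau, Okonkwo, Lund, Ruiz, Yilmaz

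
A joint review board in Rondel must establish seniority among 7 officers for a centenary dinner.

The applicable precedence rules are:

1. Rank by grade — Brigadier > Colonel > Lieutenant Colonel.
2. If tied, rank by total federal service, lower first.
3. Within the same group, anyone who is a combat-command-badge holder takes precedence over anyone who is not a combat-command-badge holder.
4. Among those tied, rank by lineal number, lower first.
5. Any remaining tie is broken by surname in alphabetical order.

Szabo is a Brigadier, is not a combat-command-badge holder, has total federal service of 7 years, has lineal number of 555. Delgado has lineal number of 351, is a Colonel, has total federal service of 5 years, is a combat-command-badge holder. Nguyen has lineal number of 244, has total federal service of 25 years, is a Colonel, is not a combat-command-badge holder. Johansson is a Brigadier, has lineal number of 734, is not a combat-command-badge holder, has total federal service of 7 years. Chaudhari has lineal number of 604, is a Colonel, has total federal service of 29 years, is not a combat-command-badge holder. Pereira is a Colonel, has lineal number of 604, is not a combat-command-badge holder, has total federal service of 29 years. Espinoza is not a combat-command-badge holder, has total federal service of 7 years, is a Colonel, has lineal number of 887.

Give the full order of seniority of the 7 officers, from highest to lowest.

By grade: Szabo and Johansson (Brigadier); then Delgado, Espinoza, Nguyen, Chaudhari and Pereira (Colonel).
Szabo and Johansson both have total federal service 7 years, so the next rule applies.
Szabo and Johansson are each not a combat-command-badge holder, so the next rule applies.
Among Szabo and Johansson, by lineal number (lower first): Szabo (555) before Johansson (734).
Among Delgado, Espinoza, Nguyen, Chaudhari and Pereira, by total federal service (lower first): Delgado (5 years) before Espinoza (7 years) before Nguyen (25 years) before Chaudhari and Pereira (29 years).
Chaudhari and Pereira are each not a combat-command-badge holder, so the next rule applies.
Chaudhari and Pereira both have lineal number 604, so the next rule applies.
Among Chaudhari and Pereira, alphabetically by surname: Chaudhari before Pereira.
Full order: Szabo, Johansson, Delgado, Espinoza, Nguyen, Chaudhari, Pereira.

Szabo, Johansson, Delgado, Espinoza, Nguyen, Chaudhari, Pereira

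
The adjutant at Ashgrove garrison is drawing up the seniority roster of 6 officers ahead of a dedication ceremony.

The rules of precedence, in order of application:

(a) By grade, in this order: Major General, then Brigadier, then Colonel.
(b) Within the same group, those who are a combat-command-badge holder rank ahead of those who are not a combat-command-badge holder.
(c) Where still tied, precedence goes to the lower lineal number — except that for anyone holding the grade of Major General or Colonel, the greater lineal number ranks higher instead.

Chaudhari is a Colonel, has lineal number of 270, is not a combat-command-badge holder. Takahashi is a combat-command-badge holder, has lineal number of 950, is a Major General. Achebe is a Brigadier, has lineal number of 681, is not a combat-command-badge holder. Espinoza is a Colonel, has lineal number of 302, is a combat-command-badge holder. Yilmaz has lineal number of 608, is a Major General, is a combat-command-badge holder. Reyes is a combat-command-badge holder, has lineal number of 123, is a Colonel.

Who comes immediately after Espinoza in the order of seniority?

By grade: Takahashi and Yilmaz (Major General); then Achebe (Brigadier); then Espinoza, Reyes and Chaudhari (Colonel).
Takahashi and Yilmaz are each a combat-command-badge holder, so the next rule applies.
Among Takahashi and Yilmaz, by lineal number (higher first) (reversed rule for this group): Takahashi (950) before Yilmaz (608).
Among Espinoza, Reyes and Chaudhari, a combat-command-badge holder before not a combat-command-badge holder: Espinoza and Reyes (a combat-command-badge holder) before Chaudhari (not a combat-command-badge holder).
Among Espinoza and Reyes, by lineal number (higher first) (reversed rule for this group): Espinoza (302) before Reyes (123).
Order: Takahashi, Yilmaz, Achebe, Espinoza, Reyes, Chaudhari.

Reyes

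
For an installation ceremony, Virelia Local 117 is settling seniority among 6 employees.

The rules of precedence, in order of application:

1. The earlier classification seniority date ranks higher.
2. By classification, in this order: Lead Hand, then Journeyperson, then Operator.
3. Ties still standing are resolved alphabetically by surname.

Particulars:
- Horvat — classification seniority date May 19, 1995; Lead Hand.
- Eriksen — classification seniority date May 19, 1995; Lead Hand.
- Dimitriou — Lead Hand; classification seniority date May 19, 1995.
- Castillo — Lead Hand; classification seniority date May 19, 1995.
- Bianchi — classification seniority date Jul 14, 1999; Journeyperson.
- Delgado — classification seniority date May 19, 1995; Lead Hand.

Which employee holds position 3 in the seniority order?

Dimitriou

By classification seniority date (earlier first): Castillo, Delgado, Dimitriou, Eriksen and Horvat (each May 19, 1995); then Bianchi (Jul 14, 1999).
Castillo, Delgado, Dimitriou, Eriksen and Horvat are each Lead Hand, so the next rule applies.
Among Castillo, Delgado, Dimitriou, Eriksen and Horvat, alphabetically by surname: Castillo before Delgado before Dimitriou before Eriksen before Horvat.
Order: Castillo, Delgado, Dimitriou, Eriksen, Horvat, Bianchi.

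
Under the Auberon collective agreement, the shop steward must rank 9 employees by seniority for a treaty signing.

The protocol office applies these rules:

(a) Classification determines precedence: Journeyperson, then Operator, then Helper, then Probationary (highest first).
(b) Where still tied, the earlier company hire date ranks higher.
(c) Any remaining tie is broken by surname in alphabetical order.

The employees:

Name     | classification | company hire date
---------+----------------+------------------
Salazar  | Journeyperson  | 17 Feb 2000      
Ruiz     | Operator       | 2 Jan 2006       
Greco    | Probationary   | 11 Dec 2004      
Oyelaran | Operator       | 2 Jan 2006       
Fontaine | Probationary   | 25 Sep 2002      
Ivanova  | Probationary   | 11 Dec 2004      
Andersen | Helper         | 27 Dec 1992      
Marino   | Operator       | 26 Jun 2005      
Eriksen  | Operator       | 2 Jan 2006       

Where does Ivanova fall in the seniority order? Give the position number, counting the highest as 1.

By classification: Salazar (Journeyperson); then Marino, Eriksen, Oyelaran and Ruiz (Operator); then Andersen (Helper); then Fontaine, Greco and Ivanova (Probationary).
Among Marino, Eriksen, Oyelaran and Ruiz, by company hire date (earlier first): Marino (26 Jun 2005) before Eriksen, Oyelaran and Ruiz (2 Jan 2006).
Among Eriksen, Oyelaran and Ruiz, alphabetically by surname: Eriksen before Oyelaran before Ruiz.
Among Fontaine, Greco and Ivanova, by company hire date (earlier first): Fontaine (25 Sep 2002) before Greco and Ivanova (11 Dec 2004).
Among Greco and Ivanova, alphabetically by surname: Greco before Ivanova.
Order: Salazar, Marino, Eriksen, Oyelaran, Ruiz, Andersen, Fontaine, Greco, Ivanova. So position 9.

9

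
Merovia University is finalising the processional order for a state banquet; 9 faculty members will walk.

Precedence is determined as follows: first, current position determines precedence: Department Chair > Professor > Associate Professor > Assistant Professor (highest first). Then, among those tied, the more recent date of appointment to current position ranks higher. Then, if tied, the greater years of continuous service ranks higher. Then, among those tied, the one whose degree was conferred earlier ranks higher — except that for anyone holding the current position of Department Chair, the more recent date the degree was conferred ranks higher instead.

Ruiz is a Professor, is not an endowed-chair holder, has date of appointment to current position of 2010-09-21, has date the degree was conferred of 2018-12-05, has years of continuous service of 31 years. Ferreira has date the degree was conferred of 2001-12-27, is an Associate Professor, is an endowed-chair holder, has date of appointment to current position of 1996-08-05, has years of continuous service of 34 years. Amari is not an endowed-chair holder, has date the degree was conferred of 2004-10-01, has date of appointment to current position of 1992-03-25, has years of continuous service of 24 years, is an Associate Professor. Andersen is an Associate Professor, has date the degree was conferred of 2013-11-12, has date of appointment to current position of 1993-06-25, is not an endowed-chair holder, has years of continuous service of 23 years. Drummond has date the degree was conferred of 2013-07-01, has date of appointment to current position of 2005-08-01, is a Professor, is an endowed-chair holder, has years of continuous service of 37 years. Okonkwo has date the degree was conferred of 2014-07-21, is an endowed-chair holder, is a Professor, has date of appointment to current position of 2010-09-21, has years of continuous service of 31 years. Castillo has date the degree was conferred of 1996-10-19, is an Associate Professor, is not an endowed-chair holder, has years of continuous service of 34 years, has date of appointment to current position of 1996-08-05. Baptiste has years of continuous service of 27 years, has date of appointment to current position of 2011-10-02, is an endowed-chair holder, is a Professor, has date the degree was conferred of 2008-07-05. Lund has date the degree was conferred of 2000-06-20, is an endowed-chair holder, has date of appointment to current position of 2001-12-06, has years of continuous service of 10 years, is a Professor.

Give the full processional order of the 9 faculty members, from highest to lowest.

Baptiste, Okonkwo, Ruiz, Drummond, Lund, Castillo, Ferreira, Andersen, Amari

By current position: Baptiste, Okonkwo, Ruiz, Drummond and Lund (Professor); then Castillo, Ferreira, Andersen and Amari (Associate Professor).
Among Baptiste, Okonkwo, Ruiz, Drummond and Lund, by date of appointment to current position (later first): Baptiste (2011-10-02) before Okonkwo and Ruiz (2010-09-21) before Drummond (2005-08-01) before Lund (2001-12-06).
Okonkwo and Ruiz both have years of continuous service 31 years, so the next rule applies.
Among Okonkwo and Ruiz, by date the degree was conferred (earlier first): Okonkwo (2014-07-21) before Ruiz (2018-12-05).
Among Castillo, Ferreira, Andersen and Amari, by date of appointment to current position (later first): Castillo and Ferreira (1996-08-05) before Andersen (1993-06-25) before Amari (1992-03-25).
Castillo and Ferreira both have years of continuous service 34 years, so the next rule applies.
Among Castillo and Ferreira, by date the degree was conferred (earlier first): Castillo (1996-10-19) before Ferreira (2001-12-27).
Full order: Baptiste, Okonkwo, Ruiz, Drummond, Lund, Castillo, Ferreira, Andersen, Amari.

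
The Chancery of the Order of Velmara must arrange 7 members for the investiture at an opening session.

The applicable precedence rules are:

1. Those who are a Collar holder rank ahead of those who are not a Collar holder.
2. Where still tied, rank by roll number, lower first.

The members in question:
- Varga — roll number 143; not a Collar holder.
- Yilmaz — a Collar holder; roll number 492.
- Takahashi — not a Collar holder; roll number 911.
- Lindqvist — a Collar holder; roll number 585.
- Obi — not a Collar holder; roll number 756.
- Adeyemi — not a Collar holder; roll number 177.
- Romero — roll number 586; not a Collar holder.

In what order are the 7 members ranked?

By the first rule: Yilmaz and Lindqvist (both a Collar holder); then Varga, Adeyemi, Romero, Obi and Takahashi (each not a Collar holder).
Among Yilmaz and Lindqvist, by roll number (lower first): Yilmaz (492) before Lindqvist (585).
Among Varga, Adeyemi, Romero, Obi and Takahashi, by roll number (lower first): Varga (143) before Adeyemi (177) before Romero (586) before Obi (756) before Takahashi (911).
Full order: Yilmaz, Lindqvist, Varga, Adeyemi, Romero, Obi, Takahashi.

Yilmaz, Lindqvist, Varga, Adeyemi, Romero, Obi, Takahashi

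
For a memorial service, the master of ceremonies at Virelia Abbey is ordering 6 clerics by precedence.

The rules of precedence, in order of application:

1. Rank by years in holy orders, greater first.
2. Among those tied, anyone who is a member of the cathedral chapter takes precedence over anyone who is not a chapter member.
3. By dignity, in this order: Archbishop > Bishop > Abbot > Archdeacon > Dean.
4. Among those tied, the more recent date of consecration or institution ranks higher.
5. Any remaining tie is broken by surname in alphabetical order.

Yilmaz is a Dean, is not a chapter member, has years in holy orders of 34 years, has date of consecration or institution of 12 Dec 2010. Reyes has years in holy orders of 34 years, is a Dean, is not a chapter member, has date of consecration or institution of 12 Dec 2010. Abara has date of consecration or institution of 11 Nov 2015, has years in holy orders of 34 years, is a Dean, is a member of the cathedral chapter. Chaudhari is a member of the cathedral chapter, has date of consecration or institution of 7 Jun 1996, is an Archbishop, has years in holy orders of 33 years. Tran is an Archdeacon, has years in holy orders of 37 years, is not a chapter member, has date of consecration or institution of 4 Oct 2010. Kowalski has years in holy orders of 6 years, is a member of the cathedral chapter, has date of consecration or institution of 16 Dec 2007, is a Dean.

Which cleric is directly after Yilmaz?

By years in holy orders (higher first): Tran (37 years); then Abara, Reyes and Yilmaz (each 34 years); then Chaudhari (33 years); then Kowalski (6 years).
Among Abara, Reyes and Yilmaz, a member of the cathedral chapter before not a chapter member: Abara (a member of the cathedral chapter) before Reyes and Yilmaz (not a chapter member).
Reyes and Yilmaz are each Dean, so the next rule applies.
Reyes and Yilmaz both have date of consecration or institution 12 Dec 2010, so the next rule applies.
Among Reyes and Yilmaz, alphabetically by surname: Reyes before Yilmaz.
Order: Tran, Abara, Reyes, Yilmaz, Chaudhari, Kowalski.

Chaudhari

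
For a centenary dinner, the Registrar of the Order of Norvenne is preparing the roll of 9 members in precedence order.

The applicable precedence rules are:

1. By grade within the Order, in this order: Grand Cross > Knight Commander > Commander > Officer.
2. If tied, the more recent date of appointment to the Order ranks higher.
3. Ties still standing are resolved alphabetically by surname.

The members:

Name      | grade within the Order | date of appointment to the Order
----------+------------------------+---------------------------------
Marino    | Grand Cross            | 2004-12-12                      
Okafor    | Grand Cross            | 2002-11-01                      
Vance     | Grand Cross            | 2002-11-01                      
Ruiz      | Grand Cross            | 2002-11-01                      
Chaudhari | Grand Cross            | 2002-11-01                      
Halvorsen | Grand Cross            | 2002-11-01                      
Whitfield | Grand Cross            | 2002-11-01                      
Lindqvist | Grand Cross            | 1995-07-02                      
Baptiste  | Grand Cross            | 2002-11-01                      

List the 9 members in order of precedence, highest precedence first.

Marino, Baptiste, Chaudhari, Halvorsen, Okafor, Ruiz, Vance, Whitfield, Lindqvist

By grade within the Order: Marino, Baptiste, Chaudhari, Halvorsen, Okafor, Ruiz, Vance, Whitfield and Lindqvist (Grand Cross).
Among Marino, Baptiste, Chaudhari, Halvorsen, Okafor, Ruiz, Vance, Whitfield and Lindqvist, by date of appointment to the Order (later first): Marino (2004-12-12) before Baptiste, Chaudhari, Halvorsen, Okafor, Ruiz, Vance and Whitfield (2002-11-01) before Lindqvist (1995-07-02).
Among Baptiste, Chaudhari, Halvorsen, Okafor, Ruiz, Vance and Whitfield, alphabetically by surname: Baptiste before Chaudhari before Halvorsen before Okafor before Ruiz before Vance before Whitfield.
Full order: Marino, Baptiste, Chaudhari, Halvorsen, Okafor, Ruiz, Vance, Whitfield, Lindqvist.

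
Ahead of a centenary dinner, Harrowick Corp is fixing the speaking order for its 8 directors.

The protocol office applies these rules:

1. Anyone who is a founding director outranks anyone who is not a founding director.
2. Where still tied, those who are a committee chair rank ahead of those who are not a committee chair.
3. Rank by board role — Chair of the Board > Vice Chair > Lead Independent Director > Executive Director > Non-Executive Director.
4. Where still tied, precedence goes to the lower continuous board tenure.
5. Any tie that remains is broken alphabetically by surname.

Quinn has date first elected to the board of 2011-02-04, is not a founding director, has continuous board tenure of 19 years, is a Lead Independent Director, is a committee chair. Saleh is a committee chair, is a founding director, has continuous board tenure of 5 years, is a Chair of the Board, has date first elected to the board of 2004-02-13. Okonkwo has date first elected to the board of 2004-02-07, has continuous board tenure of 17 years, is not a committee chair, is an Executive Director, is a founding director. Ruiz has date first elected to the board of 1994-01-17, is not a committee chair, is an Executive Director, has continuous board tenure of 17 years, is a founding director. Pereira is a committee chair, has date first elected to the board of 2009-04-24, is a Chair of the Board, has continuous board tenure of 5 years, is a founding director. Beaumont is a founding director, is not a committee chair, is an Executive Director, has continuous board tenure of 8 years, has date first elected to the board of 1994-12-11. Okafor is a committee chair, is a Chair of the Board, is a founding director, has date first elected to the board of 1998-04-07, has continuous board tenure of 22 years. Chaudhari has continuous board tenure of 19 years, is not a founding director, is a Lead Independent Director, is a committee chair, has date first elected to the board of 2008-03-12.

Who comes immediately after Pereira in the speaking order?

By the first rule: Pereira, Saleh, Okafor, Beaumont, Okonkwo and Ruiz (each a founding director); then Chaudhari and Quinn (both not a founding director).
Among Pereira, Saleh, Okafor, Beaumont, Okonkwo and Ruiz, a committee chair before not a committee chair: Pereira, Saleh and Okafor (a committee chair) before Beaumont, Okonkwo and Ruiz (not a committee chair).
Pereira, Saleh and Okafor are each Chair of the Board, so the next rule applies.
Among Pereira, Saleh and Okafor, by continuous board tenure (lower first): Pereira and Saleh (5 years) before Okafor (22 years).
Among Pereira and Saleh, alphabetically by surname: Pereira before Saleh.
Beaumont, Okonkwo and Ruiz are each Executive Director, so the next rule applies.
Among Beaumont, Okonkwo and Ruiz, by continuous board tenure (lower first): Beaumont (8 years) before Okonkwo and Ruiz (17 years).
Among Okonkwo and Ruiz, alphabetically by surname: Okonkwo before Ruiz.
Chaudhari and Quinn are each a committee chair, so the next rule applies.
Chaudhari and Quinn are each Lead Independent Director, so the next rule applies.
Chaudhari and Quinn both have continuous board tenure 19 years, so the next rule applies.
Among Chaudhari and Quinn, alphabetically by surname: Chaudhari before Quinn.
Order: Pereira, Saleh, Okafor, Beaumont, Okonkwo, Ruiz, Chaudhari, Quinn.

Saleh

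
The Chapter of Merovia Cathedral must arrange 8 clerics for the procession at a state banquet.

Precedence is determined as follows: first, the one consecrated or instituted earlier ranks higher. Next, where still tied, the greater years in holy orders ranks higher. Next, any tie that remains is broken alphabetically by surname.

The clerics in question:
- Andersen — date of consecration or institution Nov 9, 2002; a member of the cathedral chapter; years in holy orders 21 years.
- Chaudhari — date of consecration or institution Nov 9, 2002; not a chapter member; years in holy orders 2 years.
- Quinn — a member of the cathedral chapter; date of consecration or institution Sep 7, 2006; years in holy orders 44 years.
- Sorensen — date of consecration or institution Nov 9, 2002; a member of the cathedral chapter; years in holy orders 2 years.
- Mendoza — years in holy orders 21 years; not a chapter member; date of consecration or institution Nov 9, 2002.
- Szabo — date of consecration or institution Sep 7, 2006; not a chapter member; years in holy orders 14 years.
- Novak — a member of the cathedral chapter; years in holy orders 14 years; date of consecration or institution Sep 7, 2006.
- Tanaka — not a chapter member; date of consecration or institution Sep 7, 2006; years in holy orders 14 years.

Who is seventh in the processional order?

Szabo

By date of consecration or institution (earlier first): Andersen, Mendoza, Chaudhari and Sorensen (each Nov 9, 2002); then Quinn, Novak, Szabo and Tanaka (each Sep 7, 2006).
Among Andersen, Mendoza, Chaudhari and Sorensen, by years in holy orders (higher first): Andersen and Mendoza (21 years) before Chaudhari and Sorensen (2 years).
Among Andersen and Mendoza, alphabetically by surname: Andersen before Mendoza.
Among Chaudhari and Sorensen, alphabetically by surname: Chaudhari before Sorensen.
Among Quinn, Novak, Szabo and Tanaka, by years in holy orders (higher first): Quinn (44 years) before Novak, Szabo and Tanaka (14 years).
Among Novak, Szabo and Tanaka, alphabetically by surname: Novak before Szabo before Tanaka.
Order: Andersen, Mendoza, Chaudhari, Sorensen, Quinn, Novak, Szabo, Tanaka.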